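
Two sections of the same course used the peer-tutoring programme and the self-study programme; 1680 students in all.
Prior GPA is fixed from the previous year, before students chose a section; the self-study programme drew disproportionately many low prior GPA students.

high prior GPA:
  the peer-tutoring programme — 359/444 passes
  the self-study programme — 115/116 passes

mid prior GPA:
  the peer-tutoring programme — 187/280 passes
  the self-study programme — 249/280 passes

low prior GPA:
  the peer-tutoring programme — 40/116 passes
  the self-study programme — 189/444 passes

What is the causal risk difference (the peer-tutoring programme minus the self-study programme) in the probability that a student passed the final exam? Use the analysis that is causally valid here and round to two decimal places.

-0.16

The imbalance in prior GPA band arose from how students were allocated, not from anything the teaching method did; and prior GPA band independently affects the outcome. The pooled gap is confounded — condition on prior GPA band.
Adjusting over the population distribution of prior GPA band: 0.333·(0.809−0.991) + 0.333·(0.668−0.889) + 0.333·(0.345−0.426) = -0.162.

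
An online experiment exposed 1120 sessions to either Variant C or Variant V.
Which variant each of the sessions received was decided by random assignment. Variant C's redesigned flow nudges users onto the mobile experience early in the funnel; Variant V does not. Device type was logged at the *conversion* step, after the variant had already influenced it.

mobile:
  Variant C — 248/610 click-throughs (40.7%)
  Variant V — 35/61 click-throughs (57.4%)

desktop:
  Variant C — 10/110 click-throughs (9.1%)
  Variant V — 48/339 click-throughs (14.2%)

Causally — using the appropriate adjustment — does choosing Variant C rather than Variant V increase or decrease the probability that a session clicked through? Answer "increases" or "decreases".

increases

Device type is downstream of the variant. One should not condition on a consequence of treatment, so the overall rates are the right comparison.
Pooled: Variant C 35.8% vs Variant V 20.8%; Variant C is higher overall.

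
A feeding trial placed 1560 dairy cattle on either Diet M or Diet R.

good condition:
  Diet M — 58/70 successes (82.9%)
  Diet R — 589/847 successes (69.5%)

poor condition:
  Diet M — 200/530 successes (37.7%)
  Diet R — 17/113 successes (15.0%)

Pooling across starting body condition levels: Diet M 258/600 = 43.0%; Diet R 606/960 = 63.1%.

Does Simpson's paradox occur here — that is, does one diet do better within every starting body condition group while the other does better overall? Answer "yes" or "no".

Within each starting body condition level (good condition 82.9% vs 69.5%; poor condition 37.7% vs 15.0%), Diet M has the higher rate every time. Pooled: 43.0% vs 63.1% — Diet R has the higher rate overall. The two comparisons disagree.

yes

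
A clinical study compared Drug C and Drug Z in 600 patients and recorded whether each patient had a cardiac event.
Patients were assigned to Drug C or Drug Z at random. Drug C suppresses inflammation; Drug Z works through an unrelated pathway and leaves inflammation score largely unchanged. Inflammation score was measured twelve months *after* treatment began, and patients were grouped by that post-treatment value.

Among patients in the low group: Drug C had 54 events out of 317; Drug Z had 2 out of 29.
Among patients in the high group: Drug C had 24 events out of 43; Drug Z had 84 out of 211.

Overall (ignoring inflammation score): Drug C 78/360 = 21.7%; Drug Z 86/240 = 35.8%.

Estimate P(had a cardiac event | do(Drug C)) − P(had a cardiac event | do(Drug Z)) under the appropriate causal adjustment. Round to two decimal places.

-0.14

Because the drug influences inflammation score, inflammation score is a post-treatment mediator, not a confounder. Stratifying on it would bias the estimate; the causal effect is the crude pooled difference.
The causal difference is the pooled difference: 0.217 − 0.358 = -0.142.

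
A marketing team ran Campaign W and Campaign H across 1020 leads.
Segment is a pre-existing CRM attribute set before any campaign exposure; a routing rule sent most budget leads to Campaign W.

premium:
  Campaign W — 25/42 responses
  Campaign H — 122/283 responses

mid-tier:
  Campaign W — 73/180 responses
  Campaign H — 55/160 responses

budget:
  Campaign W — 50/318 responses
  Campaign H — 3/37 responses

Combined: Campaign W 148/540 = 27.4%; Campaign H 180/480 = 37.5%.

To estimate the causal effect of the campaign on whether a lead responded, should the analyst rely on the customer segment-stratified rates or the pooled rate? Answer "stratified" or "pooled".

The stratified and pooled comparisons disagree (Campaign W wins within each customer segment; Campaign H wins overall), so the answer turns on the causal role of customer segment.
Customer segment is set before the campaign has any effect — it is not caused by the campaign — and it independently drives the outcome. That makes it a confounder, so the causal comparison is within customer segment levels.
Within each level — premium: 59.5% vs 43.1%; mid-tier: 40.6% vs 34.4%; budget: 15.7% vs 8.1% — Campaign W is higher every time.

stratified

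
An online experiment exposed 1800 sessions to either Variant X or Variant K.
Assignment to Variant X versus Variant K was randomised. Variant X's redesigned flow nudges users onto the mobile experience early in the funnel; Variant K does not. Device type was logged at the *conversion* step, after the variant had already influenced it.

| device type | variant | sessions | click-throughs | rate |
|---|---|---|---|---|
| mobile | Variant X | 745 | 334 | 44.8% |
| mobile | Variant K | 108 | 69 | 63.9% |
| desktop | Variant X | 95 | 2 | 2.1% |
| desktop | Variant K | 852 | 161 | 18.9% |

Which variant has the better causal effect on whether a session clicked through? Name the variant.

Stratifying would compare variants among sessions the variants themselves sorted into device type groups — a form of selection on an intermediate. The unconditioned pooled rates give the total causal effect.
Pooled: Variant X 40.0% vs Variant K 24.0%; Variant X is higher overall.

Variant X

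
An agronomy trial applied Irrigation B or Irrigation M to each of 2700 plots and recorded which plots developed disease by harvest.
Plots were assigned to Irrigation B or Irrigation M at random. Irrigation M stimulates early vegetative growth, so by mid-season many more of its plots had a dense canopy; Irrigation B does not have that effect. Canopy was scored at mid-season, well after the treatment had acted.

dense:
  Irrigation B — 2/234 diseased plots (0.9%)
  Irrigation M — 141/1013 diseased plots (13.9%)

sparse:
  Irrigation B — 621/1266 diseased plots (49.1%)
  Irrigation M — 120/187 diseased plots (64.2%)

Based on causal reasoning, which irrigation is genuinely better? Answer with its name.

Irrigation B is lower inside every mid-season canopy stratum but Irrigation M is lower in aggregate. Whether to stratify depends on how mid-season canopy relates to the irrigation.
Stratifying would compare irrigations among plots the irrigations themselves sorted into mid-season canopy groups — a form of selection on an intermediate. The unconditioned pooled rates give the total causal effect.
Pooled: Irrigation B 41.5% vs Irrigation M 21.8%; Irrigation M is lower overall.

Irrigation M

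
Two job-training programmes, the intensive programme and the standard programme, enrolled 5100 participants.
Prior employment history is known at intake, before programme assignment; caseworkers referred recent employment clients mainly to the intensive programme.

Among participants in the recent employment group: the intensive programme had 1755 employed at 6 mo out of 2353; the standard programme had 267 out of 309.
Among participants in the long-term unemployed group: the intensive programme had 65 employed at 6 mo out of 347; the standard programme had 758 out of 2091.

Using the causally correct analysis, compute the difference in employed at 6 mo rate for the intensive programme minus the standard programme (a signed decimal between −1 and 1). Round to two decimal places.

The prior employment history-specific comparison favours the standard programme throughout, but the pooled figures favour the intensive programme. The question is whether to condition on prior employment history.
Prior employment history satisfies the back-door criterion: it is not a descendant of the programme, and it blocks the spurious path from programme to outcome. Adjusting for it (i.e., using the within-prior employment history rates) gives the causal effect.
Adjusting over the population distribution of prior employment history: 0.522·(0.746−0.864) + 0.478·(0.187−0.363) = -0.145.

-0.15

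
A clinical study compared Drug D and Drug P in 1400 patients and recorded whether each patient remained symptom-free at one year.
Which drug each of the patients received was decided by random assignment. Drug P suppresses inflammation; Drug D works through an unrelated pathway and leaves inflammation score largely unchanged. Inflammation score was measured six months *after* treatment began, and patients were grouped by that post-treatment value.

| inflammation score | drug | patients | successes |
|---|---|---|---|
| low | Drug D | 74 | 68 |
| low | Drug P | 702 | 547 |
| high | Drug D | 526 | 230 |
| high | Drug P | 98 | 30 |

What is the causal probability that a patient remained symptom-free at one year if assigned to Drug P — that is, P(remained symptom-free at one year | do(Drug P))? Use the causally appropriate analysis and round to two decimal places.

The inflammation score-specific comparison favours Drug D throughout, but the pooled figures favour Drug P. The question is whether to condition on inflammation score.
Inflammation score lies on the pathway drug → inflammation score → outcome, so adjusting for it blocks the indirect effect. For the total causal effect of drug, use the unadjusted pooled rates.
So P(outcome | do(Drug P)) is just the pooled rate for Drug P: 577/800 = 0.721.

0.72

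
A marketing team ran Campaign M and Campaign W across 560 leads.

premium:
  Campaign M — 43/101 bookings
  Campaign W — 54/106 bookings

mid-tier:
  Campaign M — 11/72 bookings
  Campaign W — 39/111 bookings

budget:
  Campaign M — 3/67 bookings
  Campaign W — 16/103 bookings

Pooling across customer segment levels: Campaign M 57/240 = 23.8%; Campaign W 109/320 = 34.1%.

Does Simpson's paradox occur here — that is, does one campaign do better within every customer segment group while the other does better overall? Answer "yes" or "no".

no

Within each customer segment level (premium 42.6% vs 50.9%; mid-tier 15.3% vs 35.1%; budget 4.5% vs 15.5%), Campaign W has the higher rate every time. Pooled: 23.8% vs 34.1% — Campaign W has the higher rate overall. They agree.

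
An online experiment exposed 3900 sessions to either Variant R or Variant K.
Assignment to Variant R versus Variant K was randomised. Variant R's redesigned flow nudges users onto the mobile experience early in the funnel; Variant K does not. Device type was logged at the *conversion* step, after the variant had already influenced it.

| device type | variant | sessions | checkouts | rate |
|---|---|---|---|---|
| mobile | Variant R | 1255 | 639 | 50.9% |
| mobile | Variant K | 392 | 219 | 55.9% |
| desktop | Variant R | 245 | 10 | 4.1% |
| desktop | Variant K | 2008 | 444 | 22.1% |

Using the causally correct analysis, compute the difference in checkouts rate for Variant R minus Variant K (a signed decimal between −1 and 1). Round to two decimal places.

+0.16

Because the variant influences device type, device type is a post-treatment mediator, not a confounder. Stratifying on it would bias the estimate; the causal effect is the crude pooled difference.
The causal difference is the pooled difference: 0.433 − 0.276 = +0.156.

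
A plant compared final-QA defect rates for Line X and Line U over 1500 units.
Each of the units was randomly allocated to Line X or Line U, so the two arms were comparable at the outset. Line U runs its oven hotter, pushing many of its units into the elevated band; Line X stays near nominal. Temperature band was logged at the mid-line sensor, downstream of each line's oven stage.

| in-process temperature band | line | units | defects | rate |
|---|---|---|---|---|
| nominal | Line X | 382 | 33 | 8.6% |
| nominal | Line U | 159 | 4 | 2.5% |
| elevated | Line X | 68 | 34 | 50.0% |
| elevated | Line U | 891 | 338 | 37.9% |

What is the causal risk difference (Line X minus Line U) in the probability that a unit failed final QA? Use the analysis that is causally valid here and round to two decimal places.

The stratified and pooled comparisons disagree (Line U wins within each in-process temperature band; Line X wins overall), so the answer turns on the causal role of in-process temperature band.
Stratifying would compare lines among units the lines themselves sorted into in-process temperature band groups — a form of selection on an intermediate. The unconditioned pooled rates give the total causal effect.
The causal difference is the pooled difference: 0.149 − 0.326 = -0.177.

-0.18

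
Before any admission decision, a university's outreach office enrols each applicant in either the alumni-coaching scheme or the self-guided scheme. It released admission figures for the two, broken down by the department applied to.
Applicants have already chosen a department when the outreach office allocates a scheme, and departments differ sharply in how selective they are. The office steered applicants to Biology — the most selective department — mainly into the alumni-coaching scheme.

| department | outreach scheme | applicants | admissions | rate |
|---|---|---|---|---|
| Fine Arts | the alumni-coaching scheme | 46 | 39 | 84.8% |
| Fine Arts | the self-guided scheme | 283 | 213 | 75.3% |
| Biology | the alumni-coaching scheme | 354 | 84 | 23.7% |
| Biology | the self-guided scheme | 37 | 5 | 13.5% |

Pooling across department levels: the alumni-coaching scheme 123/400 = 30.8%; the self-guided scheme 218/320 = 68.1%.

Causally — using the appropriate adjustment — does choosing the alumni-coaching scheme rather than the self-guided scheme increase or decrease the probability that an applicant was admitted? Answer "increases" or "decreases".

increases

Since department is a pre-existing factor (not a product of the outreach scheme) and it affects the outcome on its own, it is a confounder. The stratified rates, not the pooled rate, identify the causal effect.
Within each level — Fine Arts: 84.8% vs 75.3%; Biology: 23.7% vs 13.5% — the alumni-coaching scheme is higher every time.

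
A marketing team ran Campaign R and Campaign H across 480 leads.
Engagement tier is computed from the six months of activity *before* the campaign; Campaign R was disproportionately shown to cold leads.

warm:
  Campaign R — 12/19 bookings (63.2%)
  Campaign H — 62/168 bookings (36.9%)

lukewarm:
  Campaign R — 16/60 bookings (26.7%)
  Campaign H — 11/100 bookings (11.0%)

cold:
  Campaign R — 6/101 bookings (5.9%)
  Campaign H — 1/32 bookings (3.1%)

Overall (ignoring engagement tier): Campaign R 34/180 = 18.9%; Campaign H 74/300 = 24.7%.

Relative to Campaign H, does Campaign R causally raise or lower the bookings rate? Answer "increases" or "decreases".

Nothing the campaign does changes engagement tier; the imbalance is an allocation artefact. With engagement tier also predicting the outcome, the pooled figure is confounded, and the within-stratum comparison is the causal one.
Within each level — warm: 63.2% vs 36.9%; lukewarm: 26.7% vs 11.0%; cold: 5.9% vs 3.1% — Campaign R is higher every time.

increases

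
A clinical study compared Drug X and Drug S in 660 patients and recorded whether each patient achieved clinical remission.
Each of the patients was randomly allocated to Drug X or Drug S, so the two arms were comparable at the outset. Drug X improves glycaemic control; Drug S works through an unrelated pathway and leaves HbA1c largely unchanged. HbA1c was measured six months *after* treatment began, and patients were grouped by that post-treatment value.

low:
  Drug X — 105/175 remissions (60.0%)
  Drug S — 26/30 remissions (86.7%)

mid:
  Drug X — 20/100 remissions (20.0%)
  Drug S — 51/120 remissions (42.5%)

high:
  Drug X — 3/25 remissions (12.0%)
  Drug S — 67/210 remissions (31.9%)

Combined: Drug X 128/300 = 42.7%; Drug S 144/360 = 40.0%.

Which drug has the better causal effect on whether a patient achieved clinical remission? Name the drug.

HbA1c is downstream of the drug. One should not condition on a consequence of treatment, so the overall rates are the right comparison.
Pooled: Drug X 42.7% vs Drug S 40.0%; Drug X is higher overall.

Drug X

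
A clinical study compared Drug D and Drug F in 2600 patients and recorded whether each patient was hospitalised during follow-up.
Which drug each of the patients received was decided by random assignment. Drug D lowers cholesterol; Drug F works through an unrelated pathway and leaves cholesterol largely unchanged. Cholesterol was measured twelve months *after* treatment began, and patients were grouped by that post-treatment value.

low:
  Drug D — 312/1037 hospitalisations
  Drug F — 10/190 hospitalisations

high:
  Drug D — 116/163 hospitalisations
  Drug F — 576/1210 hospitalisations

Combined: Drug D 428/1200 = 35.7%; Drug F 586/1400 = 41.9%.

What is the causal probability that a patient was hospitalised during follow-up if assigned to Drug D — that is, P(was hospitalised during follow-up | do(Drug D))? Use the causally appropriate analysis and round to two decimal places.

Cholesterol is recorded after the drug and is itself shifted by it — it sits on the causal path from drug to outcome. Conditioning on a mediator would strip out part of the effect we want; the pooled comparison gives the total causal effect.
So P(outcome | do(Drug D)) is just the pooled rate for Drug D: 428/1200 = 0.357.

0.36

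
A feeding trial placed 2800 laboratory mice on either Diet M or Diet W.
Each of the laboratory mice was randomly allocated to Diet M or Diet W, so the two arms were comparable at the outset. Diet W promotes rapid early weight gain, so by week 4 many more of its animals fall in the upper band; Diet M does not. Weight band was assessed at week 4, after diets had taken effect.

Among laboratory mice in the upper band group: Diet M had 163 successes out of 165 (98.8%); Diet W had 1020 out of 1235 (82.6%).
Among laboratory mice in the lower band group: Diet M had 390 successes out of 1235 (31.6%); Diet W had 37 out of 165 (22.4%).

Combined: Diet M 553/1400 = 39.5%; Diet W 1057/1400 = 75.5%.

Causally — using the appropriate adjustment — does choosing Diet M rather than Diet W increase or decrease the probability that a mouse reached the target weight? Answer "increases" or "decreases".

decreases

Week-4 weight band is downstream of the diet. One should not condition on a consequence of treatment, so the overall rates are the right comparison.
Pooled: Diet M 39.5% vs Diet W 75.5%; Diet W is higher overall.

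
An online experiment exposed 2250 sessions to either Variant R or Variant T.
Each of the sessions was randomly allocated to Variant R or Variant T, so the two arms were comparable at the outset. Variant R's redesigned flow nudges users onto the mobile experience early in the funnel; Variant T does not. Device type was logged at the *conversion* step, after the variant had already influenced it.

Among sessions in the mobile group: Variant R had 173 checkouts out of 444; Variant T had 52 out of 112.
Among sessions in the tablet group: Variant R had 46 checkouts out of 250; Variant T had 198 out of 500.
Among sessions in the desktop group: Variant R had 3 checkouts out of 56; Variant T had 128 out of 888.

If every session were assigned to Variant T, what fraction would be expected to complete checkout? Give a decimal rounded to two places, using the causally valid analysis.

0.25

Device type lies on the pathway variant → device type → outcome, so adjusting for it blocks the indirect effect. For the total causal effect of variant, use the unadjusted pooled rates.
So P(outcome | do(Variant T)) is just the pooled rate for Variant T: 378/1500 = 0.252.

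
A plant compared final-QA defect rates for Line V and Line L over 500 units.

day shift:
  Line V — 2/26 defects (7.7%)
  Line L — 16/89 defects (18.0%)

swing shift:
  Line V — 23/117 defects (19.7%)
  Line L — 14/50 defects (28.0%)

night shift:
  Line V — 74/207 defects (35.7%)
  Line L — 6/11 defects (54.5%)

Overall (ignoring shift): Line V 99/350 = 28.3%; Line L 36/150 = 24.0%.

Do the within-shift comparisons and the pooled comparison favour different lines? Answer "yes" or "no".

Within each shift level (day shift 7.7% vs 18.0%; swing shift 19.7% vs 28.0%; night shift 35.7% vs 54.5%), Line V has the lower rate every time. Pooled: 28.3% vs 24.0% — Line L has the lower rate overall. The two comparisons disagree.

yes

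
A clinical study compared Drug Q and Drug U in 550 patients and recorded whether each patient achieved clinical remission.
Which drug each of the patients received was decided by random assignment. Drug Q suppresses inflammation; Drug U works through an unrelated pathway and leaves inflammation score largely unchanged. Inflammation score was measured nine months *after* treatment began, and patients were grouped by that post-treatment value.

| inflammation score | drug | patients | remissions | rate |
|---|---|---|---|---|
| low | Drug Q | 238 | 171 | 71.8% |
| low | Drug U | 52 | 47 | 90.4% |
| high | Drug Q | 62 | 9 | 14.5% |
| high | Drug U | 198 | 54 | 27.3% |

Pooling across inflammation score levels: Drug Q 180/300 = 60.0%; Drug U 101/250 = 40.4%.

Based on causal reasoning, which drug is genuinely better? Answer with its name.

Drug Q

Inflammation score lies on the pathway drug → inflammation score → outcome, so adjusting for it blocks the indirect effect. For the total causal effect of drug, use the unadjusted pooled rates.
Pooled: Drug Q 60.0% vs Drug U 40.4%; Drug Q is higher overall.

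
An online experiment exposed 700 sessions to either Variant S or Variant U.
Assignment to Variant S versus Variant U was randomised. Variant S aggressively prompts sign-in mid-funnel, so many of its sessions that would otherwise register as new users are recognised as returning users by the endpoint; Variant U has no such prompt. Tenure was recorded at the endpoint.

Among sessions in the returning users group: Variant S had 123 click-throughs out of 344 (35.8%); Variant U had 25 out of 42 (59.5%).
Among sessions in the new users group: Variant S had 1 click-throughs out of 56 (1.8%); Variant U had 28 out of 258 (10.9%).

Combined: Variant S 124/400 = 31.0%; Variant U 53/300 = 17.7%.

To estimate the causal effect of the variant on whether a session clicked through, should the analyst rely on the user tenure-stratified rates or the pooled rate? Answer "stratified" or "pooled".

pooled

Variant U is higher inside every user tenure stratum but Variant S is higher in aggregate. Whether to stratify depends on how user tenure relates to the variant.
The distribution of user tenure is itself part of what the variant does — it is an intermediate outcome. Holding it fixed would remove that part of the effect; the total effect is the pooled difference.
Pooled: Variant S 31.0% vs Variant U 17.7%; Variant S is higher overall.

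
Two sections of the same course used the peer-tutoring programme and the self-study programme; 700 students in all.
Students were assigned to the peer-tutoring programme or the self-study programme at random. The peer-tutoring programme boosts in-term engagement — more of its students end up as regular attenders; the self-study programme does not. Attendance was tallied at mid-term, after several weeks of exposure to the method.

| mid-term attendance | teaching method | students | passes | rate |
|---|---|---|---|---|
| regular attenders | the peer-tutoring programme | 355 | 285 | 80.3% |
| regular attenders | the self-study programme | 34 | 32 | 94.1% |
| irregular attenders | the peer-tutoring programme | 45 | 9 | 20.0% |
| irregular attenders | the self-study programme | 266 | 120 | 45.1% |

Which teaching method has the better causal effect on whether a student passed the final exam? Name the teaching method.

The stratified and pooled comparisons disagree (the self-study programme wins within each mid-term attendance; the peer-tutoring programme wins overall), so the answer turns on the causal role of mid-term attendance.
Mid-term attendance is downstream of the teaching method. One should not condition on a consequence of treatment, so the overall rates are the right comparison.
Pooled: the peer-tutoring programme 73.5% vs the self-study programme 50.7%; the peer-tutoring programme is higher overall.

the peer-tutoring programme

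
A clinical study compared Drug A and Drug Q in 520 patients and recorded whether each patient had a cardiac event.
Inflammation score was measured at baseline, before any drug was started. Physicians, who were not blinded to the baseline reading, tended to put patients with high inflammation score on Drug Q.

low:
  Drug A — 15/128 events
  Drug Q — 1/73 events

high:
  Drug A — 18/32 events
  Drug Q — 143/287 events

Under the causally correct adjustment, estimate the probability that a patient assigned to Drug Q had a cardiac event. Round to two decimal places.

0.31

The stratified and pooled comparisons disagree (Drug Q wins within each inflammation score; Drug A wins overall), so the answer turns on the causal role of inflammation score.
Here inflammation score is a common cause — it drives both which drug a case falls under and the outcome. The crude comparison mixes populations; the stratum-specific rates are the causally relevant ones.
Standardising Drug Q to the population inflammation score mix: 0.387·1/73 + 0.613·143/287 = 0.311.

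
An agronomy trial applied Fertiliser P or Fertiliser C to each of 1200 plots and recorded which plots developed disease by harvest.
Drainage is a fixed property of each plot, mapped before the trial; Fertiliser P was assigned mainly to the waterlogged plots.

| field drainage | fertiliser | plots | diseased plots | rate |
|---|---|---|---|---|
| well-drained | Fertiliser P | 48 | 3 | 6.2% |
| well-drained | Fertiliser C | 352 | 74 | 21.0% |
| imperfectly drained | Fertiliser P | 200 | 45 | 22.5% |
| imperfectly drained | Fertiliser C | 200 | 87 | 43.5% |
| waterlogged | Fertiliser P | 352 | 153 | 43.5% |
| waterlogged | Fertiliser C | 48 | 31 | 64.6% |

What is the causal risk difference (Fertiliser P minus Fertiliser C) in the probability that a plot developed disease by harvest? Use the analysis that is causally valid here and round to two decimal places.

Within every field drainage level Fertiliser P has the lower rate, yet pooled Fertiliser C does — Simpson's reversal.
Field drainage is set before the fertiliser has any effect — it is not caused by the fertiliser — and it independently drives the outcome. That makes it a confounder, so the causal comparison is within field drainage levels.
Adjusting over the population distribution of field drainage: 0.333·(0.062−0.210) + 0.333·(0.225−0.435) + 0.333·(0.435−0.646) = -0.190.

-0.19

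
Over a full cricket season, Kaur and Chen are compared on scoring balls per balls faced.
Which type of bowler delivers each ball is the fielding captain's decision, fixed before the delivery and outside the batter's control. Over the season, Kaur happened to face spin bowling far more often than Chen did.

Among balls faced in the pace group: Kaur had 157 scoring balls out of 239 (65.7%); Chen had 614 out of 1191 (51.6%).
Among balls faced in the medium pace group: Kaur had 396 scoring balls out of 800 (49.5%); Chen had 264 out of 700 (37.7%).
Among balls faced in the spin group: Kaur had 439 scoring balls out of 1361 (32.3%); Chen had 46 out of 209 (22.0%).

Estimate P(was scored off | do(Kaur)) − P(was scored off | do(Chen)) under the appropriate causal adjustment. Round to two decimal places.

+0.12

Within every bowling type level Kaur has the higher rate, yet pooled Chen does — Simpson's reversal.
The imbalance in bowling type arose from how balls faced were allocated, not from anything the player did; and bowling type independently affects the outcome. The pooled gap is confounded — condition on bowling type.
Adjusting over the population distribution of bowling type: 0.318·(0.657−0.516) + 0.333·(0.495−0.377) + 0.349·(0.323−0.220) = +0.120.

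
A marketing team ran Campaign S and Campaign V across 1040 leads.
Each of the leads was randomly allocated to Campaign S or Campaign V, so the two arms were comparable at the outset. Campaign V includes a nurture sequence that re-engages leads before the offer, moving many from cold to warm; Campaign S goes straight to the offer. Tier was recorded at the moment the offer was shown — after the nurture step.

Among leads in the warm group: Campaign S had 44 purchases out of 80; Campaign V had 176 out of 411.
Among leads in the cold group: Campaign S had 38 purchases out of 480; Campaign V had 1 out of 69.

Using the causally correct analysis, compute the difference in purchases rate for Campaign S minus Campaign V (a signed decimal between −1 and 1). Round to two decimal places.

-0.22

Engagement tier lies on the pathway campaign → engagement tier → outcome, so adjusting for it blocks the indirect effect. For the total causal effect of campaign, use the unadjusted pooled rates.
The causal difference is the pooled difference: 0.146 − 0.369 = -0.222.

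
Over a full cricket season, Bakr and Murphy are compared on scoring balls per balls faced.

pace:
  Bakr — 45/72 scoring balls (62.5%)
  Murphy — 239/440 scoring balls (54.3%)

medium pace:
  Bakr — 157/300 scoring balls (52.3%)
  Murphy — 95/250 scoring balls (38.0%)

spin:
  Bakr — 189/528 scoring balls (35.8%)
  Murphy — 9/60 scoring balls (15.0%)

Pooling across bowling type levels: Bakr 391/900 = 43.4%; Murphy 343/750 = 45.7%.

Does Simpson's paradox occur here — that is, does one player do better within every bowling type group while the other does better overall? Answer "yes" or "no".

yes

Within each bowling type level (pace 62.5% vs 54.3%; medium pace 52.3% vs 38.0%; spin 35.8% vs 15.0%), Bakr has the higher rate every time. Pooled: 43.4% vs 45.7% — Murphy has the higher rate overall. The two comparisons disagree.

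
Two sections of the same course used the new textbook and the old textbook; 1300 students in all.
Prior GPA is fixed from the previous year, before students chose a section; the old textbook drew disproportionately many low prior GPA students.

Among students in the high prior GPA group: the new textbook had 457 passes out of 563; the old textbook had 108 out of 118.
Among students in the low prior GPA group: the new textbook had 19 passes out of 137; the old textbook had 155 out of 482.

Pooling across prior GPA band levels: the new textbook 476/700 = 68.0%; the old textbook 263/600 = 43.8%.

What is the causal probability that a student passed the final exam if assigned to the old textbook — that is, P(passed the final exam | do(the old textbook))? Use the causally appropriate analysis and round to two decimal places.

0.63

Here prior GPA band is a common cause — it drives both which teaching method a case falls under and the outcome. The crude comparison mixes populations; the stratum-specific rates are the causally relevant ones.
Standardising the old textbook to the population prior GPA band mix: 0.524·108/118 + 0.476·155/482 = 0.633.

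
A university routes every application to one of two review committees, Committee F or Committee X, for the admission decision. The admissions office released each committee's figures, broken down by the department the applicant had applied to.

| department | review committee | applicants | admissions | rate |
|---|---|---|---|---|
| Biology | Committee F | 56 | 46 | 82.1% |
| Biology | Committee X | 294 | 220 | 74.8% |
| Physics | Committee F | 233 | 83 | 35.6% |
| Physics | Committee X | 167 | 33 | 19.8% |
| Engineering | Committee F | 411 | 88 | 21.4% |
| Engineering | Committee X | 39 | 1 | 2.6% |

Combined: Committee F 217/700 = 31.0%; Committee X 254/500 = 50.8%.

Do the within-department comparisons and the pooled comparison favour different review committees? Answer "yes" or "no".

Within each department level (Biology 82.1% vs 74.8%; Physics 35.6% vs 19.8%; Engineering 21.4% vs 2.6%), Committee F has the higher rate every time. Pooled: 31.0% vs 50.8% — Committee X has the higher rate overall. The two comparisons disagree.

yes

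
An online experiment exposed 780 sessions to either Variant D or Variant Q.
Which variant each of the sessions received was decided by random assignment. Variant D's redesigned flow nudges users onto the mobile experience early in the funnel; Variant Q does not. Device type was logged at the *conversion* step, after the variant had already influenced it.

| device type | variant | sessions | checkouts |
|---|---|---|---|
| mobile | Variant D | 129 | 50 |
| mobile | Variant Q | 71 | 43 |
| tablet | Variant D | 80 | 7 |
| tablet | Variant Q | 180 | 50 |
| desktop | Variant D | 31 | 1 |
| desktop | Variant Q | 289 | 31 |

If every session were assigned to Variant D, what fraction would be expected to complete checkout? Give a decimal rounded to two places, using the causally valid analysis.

0.24

Device type is downstream of the variant. One should not condition on a consequence of treatment, so the overall rates are the right comparison.
So P(outcome | do(Variant D)) is just the pooled rate for Variant D: 58/240 = 0.242.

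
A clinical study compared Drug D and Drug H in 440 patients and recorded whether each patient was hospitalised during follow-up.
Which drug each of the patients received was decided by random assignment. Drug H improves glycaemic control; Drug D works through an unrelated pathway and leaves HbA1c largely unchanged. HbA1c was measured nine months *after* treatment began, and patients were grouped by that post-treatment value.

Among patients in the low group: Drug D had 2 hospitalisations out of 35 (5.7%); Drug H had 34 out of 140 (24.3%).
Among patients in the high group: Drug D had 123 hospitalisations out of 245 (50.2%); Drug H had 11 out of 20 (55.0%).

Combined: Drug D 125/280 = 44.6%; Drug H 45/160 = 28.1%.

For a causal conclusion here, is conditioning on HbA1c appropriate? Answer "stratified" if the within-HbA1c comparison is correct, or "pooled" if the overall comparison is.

Drug D is lower inside every HbA1c stratum but Drug H is lower in aggregate. Whether to stratify depends on how HbA1c relates to the drug.
HbA1c here is a post-treatment variable shaped by the drug; conditioning on it would introduce bias rather than remove it. The overall comparison is the causal one.
Pooled: Drug D 44.6% vs Drug H 28.1%; Drug H is lower overall.

pooled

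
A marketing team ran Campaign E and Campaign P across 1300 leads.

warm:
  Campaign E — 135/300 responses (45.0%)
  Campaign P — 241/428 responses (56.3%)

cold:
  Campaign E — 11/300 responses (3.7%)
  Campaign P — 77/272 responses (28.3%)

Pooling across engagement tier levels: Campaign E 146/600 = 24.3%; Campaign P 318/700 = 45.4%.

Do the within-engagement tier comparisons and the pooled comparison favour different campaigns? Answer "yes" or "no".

Within each engagement tier level (warm 45.0% vs 56.3%; cold 3.7% vs 28.3%), Campaign P has the higher rate every time. Pooled: 24.3% vs 45.4% — Campaign P has the higher rate overall. They agree.

no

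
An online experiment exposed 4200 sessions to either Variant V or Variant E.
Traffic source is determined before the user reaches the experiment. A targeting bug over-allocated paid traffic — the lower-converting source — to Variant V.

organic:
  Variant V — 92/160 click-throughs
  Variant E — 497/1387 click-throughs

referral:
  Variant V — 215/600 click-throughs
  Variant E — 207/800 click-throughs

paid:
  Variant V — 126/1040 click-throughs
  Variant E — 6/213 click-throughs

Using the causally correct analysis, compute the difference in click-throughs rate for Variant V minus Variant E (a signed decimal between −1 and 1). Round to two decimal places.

+0.14

Since traffic source is a pre-existing factor (not a product of the variant) and it affects the outcome on its own, it is a confounder. The stratified rates, not the pooled rate, identify the causal effect.
Adjusting over the population distribution of traffic source: 0.368·(0.575−0.358) + 0.333·(0.358−0.259) + 0.298·(0.121−0.028) = +0.141.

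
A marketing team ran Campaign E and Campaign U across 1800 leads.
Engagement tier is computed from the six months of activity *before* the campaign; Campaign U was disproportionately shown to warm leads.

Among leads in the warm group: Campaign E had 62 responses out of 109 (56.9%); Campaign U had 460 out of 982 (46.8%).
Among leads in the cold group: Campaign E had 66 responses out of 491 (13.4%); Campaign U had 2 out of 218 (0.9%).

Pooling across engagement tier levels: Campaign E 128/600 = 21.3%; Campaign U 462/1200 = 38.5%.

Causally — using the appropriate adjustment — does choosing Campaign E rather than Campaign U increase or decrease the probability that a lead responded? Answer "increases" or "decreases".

Here engagement tier is a common cause — it drives both which campaign a case falls under and the outcome. The crude comparison mixes populations; the stratum-specific rates are the causally relevant ones.
Within each level — warm: 56.9% vs 46.8%; cold: 13.4% vs 0.9% — Campaign E is higher every time.

increases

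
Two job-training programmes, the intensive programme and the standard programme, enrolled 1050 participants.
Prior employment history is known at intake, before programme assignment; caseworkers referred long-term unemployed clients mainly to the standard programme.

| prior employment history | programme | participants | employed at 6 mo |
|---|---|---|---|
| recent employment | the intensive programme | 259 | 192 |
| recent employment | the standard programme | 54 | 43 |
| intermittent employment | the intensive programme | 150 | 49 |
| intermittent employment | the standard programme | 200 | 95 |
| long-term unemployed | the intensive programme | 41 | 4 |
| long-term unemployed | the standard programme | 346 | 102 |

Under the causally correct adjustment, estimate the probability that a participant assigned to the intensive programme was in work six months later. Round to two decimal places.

Nothing the programme does changes prior employment history; the imbalance is an allocation artefact. With prior employment history also predicting the outcome, the pooled figure is confounded, and the within-stratum comparison is the causal one.
Standardising the intensive programme to the population prior employment history mix: 0.298·192/259 + 0.333·49/150 + 0.369·4/41 = 0.366.

0.37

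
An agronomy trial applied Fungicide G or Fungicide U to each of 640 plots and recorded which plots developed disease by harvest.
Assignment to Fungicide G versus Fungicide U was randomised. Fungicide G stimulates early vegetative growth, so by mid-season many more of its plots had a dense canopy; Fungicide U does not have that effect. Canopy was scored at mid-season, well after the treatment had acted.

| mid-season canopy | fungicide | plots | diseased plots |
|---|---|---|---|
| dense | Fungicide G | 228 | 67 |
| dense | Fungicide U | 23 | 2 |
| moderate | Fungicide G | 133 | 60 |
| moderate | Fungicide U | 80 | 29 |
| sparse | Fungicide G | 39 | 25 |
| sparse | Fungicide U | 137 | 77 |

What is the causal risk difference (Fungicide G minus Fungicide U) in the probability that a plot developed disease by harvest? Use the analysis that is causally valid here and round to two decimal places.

-0.07

Fungicide U is lower inside every mid-season canopy stratum but Fungicide G is lower in aggregate. Whether to stratify depends on how mid-season canopy relates to the fungicide.
Because the fungicide influences mid-season canopy, mid-season canopy is a post-treatment mediator, not a confounder. Stratifying on it would bias the estimate; the causal effect is the crude pooled difference.
The causal difference is the pooled difference: 0.380 − 0.450 = -0.070.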